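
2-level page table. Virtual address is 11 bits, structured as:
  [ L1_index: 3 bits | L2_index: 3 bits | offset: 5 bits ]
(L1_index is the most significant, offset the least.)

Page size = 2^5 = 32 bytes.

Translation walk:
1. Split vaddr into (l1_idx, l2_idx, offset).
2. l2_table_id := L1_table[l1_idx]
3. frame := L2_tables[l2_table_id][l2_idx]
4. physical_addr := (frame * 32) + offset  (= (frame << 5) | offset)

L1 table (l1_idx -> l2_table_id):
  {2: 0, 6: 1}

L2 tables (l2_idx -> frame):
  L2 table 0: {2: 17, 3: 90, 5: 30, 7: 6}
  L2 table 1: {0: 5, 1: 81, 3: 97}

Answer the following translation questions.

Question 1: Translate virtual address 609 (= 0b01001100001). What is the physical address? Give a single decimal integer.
vaddr = 609 = 0b01001100001
Split: l1_idx=2, l2_idx=3, offset=1
L1[2] = 0
L2[0][3] = 90
paddr = 90 * 32 + 1 = 2881

Answer: 2881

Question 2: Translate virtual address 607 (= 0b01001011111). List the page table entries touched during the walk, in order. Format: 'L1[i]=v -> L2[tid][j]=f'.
Answer: L1[2]=0 -> L2[0][2]=17

Derivation:
vaddr = 607 = 0b01001011111
Split: l1_idx=2, l2_idx=2, offset=31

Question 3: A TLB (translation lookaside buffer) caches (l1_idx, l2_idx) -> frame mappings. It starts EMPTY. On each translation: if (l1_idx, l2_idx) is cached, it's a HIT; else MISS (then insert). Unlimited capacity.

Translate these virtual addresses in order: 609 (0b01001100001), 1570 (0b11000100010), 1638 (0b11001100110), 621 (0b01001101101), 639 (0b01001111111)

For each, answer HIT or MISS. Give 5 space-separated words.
vaddr=609: (2,3) not in TLB -> MISS, insert
vaddr=1570: (6,1) not in TLB -> MISS, insert
vaddr=1638: (6,3) not in TLB -> MISS, insert
vaddr=621: (2,3) in TLB -> HIT
vaddr=639: (2,3) in TLB -> HIT

Answer: MISS MISS MISS HIT HIT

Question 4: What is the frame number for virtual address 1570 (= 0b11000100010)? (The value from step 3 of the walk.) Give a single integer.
Answer: 81

Derivation:
vaddr = 1570: l1_idx=6, l2_idx=1
L1[6] = 1; L2[1][1] = 81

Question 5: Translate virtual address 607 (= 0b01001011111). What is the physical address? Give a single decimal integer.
Answer: 575

Derivation:
vaddr = 607 = 0b01001011111
Split: l1_idx=2, l2_idx=2, offset=31
L1[2] = 0
L2[0][2] = 17
paddr = 17 * 32 + 31 = 575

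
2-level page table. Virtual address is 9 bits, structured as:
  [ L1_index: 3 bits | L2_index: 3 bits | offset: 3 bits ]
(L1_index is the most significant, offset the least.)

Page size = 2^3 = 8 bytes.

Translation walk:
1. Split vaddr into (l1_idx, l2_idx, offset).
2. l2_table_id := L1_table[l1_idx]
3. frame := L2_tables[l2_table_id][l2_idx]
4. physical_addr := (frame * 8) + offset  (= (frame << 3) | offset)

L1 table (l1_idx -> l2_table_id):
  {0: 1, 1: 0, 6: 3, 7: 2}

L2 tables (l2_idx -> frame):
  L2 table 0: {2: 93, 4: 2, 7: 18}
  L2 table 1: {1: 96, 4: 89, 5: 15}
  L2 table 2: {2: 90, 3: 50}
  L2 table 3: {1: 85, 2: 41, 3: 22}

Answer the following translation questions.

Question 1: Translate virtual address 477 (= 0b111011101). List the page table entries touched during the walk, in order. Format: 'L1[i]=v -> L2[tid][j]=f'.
Answer: L1[7]=2 -> L2[2][3]=50

Derivation:
vaddr = 477 = 0b111011101
Split: l1_idx=7, l2_idx=3, offset=5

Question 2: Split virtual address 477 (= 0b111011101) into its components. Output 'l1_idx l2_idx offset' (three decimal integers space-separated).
Answer: 7 3 5

Derivation:
vaddr = 477 = 0b111011101
  top 3 bits -> l1_idx = 7
  next 3 bits -> l2_idx = 3
  bottom 3 bits -> offset = 5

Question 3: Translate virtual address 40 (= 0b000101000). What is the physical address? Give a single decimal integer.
Answer: 120

Derivation:
vaddr = 40 = 0b000101000
Split: l1_idx=0, l2_idx=5, offset=0
L1[0] = 1
L2[1][5] = 15
paddr = 15 * 8 + 0 = 120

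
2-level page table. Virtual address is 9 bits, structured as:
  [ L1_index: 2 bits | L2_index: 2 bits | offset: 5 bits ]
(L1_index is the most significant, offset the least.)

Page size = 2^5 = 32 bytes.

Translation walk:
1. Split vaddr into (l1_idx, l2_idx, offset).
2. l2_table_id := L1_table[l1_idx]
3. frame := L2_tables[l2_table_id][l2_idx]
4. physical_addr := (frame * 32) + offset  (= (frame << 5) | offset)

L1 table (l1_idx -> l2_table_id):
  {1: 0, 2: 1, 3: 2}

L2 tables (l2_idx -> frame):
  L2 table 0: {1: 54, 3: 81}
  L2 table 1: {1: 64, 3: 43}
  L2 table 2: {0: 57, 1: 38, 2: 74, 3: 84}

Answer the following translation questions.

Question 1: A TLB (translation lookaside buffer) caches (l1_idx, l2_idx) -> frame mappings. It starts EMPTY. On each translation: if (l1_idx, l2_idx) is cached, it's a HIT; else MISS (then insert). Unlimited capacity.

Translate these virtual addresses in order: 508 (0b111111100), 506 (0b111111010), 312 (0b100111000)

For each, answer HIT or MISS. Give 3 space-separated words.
vaddr=508: (3,3) not in TLB -> MISS, insert
vaddr=506: (3,3) in TLB -> HIT
vaddr=312: (2,1) not in TLB -> MISS, insert

Answer: MISS HIT MISS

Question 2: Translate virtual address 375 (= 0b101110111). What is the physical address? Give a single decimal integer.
vaddr = 375 = 0b101110111
Split: l1_idx=2, l2_idx=3, offset=23
L1[2] = 1
L2[1][3] = 43
paddr = 43 * 32 + 23 = 1399

Answer: 1399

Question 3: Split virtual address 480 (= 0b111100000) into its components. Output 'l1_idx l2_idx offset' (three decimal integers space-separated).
Answer: 3 3 0

Derivation:
vaddr = 480 = 0b111100000
  top 2 bits -> l1_idx = 3
  next 2 bits -> l2_idx = 3
  bottom 5 bits -> offset = 0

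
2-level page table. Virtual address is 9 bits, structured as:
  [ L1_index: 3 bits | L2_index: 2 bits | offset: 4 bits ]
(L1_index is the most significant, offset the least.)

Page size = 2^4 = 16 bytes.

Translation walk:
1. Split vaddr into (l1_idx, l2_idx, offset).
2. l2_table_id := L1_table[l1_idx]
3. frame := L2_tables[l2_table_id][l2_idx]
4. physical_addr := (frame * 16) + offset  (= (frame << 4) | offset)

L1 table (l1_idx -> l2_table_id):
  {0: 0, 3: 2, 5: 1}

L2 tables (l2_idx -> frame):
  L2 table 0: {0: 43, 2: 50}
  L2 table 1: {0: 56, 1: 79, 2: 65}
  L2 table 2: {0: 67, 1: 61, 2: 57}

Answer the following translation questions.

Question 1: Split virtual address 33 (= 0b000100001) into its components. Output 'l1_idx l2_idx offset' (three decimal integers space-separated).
vaddr = 33 = 0b000100001
  top 3 bits -> l1_idx = 0
  next 2 bits -> l2_idx = 2
  bottom 4 bits -> offset = 1

Answer: 0 2 1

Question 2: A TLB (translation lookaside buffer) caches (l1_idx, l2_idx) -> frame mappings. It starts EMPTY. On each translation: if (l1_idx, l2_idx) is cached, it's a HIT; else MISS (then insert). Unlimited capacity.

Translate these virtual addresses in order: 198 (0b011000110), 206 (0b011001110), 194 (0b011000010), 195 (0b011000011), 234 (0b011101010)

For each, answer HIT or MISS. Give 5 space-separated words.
Answer: MISS HIT HIT HIT MISS

Derivation:
vaddr=198: (3,0) not in TLB -> MISS, insert
vaddr=206: (3,0) in TLB -> HIT
vaddr=194: (3,0) in TLB -> HIT
vaddr=195: (3,0) in TLB -> HIT
vaddr=234: (3,2) not in TLB -> MISS, insert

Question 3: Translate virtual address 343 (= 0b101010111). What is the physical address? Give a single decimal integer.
Answer: 1271

Derivation:
vaddr = 343 = 0b101010111
Split: l1_idx=5, l2_idx=1, offset=7
L1[5] = 1
L2[1][1] = 79
paddr = 79 * 16 + 7 = 1271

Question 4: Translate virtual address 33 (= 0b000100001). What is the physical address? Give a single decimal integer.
vaddr = 33 = 0b000100001
Split: l1_idx=0, l2_idx=2, offset=1
L1[0] = 0
L2[0][2] = 50
paddr = 50 * 16 + 1 = 801

Answer: 801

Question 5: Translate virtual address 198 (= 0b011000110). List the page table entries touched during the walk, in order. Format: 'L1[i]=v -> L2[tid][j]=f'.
Answer: L1[3]=2 -> L2[2][0]=67

Derivation:
vaddr = 198 = 0b011000110
Split: l1_idx=3, l2_idx=0, offset=6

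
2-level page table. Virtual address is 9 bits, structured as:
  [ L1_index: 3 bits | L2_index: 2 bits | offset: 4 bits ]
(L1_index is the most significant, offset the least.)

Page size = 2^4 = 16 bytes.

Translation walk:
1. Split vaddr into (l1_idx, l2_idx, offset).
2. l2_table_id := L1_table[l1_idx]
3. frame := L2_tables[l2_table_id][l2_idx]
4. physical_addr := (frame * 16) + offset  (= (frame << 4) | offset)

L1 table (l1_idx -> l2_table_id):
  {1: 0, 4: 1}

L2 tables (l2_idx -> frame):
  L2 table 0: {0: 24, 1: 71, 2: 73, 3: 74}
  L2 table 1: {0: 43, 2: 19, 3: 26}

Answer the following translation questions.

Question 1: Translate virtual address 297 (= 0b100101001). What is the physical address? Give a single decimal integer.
Answer: 313

Derivation:
vaddr = 297 = 0b100101001
Split: l1_idx=4, l2_idx=2, offset=9
L1[4] = 1
L2[1][2] = 19
paddr = 19 * 16 + 9 = 313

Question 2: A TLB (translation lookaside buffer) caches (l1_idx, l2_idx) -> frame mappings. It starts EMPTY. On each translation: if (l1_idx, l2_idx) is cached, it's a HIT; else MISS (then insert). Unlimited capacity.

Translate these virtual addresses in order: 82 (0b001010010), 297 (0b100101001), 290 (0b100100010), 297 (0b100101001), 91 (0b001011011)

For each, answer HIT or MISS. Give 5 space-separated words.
vaddr=82: (1,1) not in TLB -> MISS, insert
vaddr=297: (4,2) not in TLB -> MISS, insert
vaddr=290: (4,2) in TLB -> HIT
vaddr=297: (4,2) in TLB -> HIT
vaddr=91: (1,1) in TLB -> HIT

Answer: MISS MISS HIT HIT HIT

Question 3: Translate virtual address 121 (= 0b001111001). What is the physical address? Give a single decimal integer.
Answer: 1193

Derivation:
vaddr = 121 = 0b001111001
Split: l1_idx=1, l2_idx=3, offset=9
L1[1] = 0
L2[0][3] = 74
paddr = 74 * 16 + 9 = 1193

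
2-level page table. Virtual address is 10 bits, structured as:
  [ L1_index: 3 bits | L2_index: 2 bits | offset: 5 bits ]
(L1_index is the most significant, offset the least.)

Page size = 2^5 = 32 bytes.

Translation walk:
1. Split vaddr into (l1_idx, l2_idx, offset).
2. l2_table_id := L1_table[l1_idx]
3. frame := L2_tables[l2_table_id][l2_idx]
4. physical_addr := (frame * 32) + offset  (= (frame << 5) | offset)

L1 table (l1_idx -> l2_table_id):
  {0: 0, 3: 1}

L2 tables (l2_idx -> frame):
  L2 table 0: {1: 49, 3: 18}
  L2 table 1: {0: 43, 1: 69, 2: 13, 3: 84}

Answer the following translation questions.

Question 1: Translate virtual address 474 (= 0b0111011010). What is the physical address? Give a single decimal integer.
Answer: 442

Derivation:
vaddr = 474 = 0b0111011010
Split: l1_idx=3, l2_idx=2, offset=26
L1[3] = 1
L2[1][2] = 13
paddr = 13 * 32 + 26 = 442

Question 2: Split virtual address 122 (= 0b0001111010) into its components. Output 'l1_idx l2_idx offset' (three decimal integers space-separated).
Answer: 0 3 26

Derivation:
vaddr = 122 = 0b0001111010
  top 3 bits -> l1_idx = 0
  next 2 bits -> l2_idx = 3
  bottom 5 bits -> offset = 26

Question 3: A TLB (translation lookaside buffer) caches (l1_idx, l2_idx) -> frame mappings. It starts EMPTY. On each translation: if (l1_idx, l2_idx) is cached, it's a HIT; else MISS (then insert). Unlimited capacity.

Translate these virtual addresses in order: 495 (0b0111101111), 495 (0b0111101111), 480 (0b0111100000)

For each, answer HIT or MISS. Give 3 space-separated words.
Answer: MISS HIT HIT

Derivation:
vaddr=495: (3,3) not in TLB -> MISS, insert
vaddr=495: (3,3) in TLB -> HIT
vaddr=480: (3,3) in TLB -> HIT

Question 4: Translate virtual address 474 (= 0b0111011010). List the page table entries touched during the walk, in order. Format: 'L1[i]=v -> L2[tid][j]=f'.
vaddr = 474 = 0b0111011010
Split: l1_idx=3, l2_idx=2, offset=26

Answer: L1[3]=1 -> L2[1][2]=13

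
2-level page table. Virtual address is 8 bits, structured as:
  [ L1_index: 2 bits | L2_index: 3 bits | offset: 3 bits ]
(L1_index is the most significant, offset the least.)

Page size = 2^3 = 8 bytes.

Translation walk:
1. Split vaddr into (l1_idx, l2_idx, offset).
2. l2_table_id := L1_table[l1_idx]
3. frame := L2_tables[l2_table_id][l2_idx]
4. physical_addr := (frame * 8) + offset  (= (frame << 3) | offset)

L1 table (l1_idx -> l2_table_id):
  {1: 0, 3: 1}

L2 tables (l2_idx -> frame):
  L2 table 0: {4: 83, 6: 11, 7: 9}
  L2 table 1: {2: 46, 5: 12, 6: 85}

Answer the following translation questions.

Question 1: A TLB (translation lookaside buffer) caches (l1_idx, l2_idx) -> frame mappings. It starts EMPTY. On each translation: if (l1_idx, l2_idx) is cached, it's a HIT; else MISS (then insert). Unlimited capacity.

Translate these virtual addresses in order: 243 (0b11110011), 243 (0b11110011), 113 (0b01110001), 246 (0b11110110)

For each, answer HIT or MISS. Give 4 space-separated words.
Answer: MISS HIT MISS HIT

Derivation:
vaddr=243: (3,6) not in TLB -> MISS, insert
vaddr=243: (3,6) in TLB -> HIT
vaddr=113: (1,6) not in TLB -> MISS, insert
vaddr=246: (3,6) in TLB -> HIT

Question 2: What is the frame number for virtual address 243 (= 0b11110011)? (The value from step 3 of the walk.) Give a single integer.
vaddr = 243: l1_idx=3, l2_idx=6
L1[3] = 1; L2[1][6] = 85

Answer: 85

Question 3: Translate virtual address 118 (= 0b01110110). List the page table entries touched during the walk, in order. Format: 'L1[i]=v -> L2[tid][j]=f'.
vaddr = 118 = 0b01110110
Split: l1_idx=1, l2_idx=6, offset=6

Answer: L1[1]=0 -> L2[0][6]=11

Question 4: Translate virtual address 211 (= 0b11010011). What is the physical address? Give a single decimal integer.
Answer: 371

Derivation:
vaddr = 211 = 0b11010011
Split: l1_idx=3, l2_idx=2, offset=3
L1[3] = 1
L2[1][2] = 46
paddr = 46 * 8 + 3 = 371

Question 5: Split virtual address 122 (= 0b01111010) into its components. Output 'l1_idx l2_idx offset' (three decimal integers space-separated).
vaddr = 122 = 0b01111010
  top 2 bits -> l1_idx = 1
  next 3 bits -> l2_idx = 7
  bottom 3 bits -> offset = 2

Answer: 1 7 2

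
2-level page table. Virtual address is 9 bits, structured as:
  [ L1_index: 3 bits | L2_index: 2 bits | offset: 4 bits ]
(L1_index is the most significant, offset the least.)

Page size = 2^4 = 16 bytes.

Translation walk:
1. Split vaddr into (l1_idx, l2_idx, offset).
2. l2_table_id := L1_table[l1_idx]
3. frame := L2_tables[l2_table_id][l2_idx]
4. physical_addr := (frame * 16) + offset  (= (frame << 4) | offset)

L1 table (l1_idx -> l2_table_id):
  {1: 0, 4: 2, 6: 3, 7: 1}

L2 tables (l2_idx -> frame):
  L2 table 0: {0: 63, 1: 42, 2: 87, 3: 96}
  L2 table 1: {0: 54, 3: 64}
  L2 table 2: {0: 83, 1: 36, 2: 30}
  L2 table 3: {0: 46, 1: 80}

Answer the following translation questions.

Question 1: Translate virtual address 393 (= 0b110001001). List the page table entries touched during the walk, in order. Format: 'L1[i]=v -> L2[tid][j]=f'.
Answer: L1[6]=3 -> L2[3][0]=46

Derivation:
vaddr = 393 = 0b110001001
Split: l1_idx=6, l2_idx=0, offset=9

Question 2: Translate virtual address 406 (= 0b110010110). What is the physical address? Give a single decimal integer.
Answer: 1286

Derivation:
vaddr = 406 = 0b110010110
Split: l1_idx=6, l2_idx=1, offset=6
L1[6] = 3
L2[3][1] = 80
paddr = 80 * 16 + 6 = 1286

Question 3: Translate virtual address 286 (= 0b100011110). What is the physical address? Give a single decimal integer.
Answer: 590

Derivation:
vaddr = 286 = 0b100011110
Split: l1_idx=4, l2_idx=1, offset=14
L1[4] = 2
L2[2][1] = 36
paddr = 36 * 16 + 14 = 590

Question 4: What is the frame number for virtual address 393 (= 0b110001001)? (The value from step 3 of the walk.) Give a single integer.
Answer: 46

Derivation:
vaddr = 393: l1_idx=6, l2_idx=0
L1[6] = 3; L2[3][0] = 46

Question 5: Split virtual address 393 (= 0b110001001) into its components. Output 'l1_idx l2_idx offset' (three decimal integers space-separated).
vaddr = 393 = 0b110001001
  top 3 bits -> l1_idx = 6
  next 2 bits -> l2_idx = 0
  bottom 4 bits -> offset = 9

Answer: 6 0 9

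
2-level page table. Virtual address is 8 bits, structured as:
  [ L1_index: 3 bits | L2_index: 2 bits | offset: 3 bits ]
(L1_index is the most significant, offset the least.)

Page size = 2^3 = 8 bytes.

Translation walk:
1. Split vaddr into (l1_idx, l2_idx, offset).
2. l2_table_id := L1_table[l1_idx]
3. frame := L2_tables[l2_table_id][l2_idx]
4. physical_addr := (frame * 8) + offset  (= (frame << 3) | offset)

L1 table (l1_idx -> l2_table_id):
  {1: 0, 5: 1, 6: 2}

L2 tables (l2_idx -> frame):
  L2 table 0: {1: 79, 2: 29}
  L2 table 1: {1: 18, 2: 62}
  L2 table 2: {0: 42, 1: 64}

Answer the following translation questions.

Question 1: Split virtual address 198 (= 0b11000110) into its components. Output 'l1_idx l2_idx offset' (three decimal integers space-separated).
Answer: 6 0 6

Derivation:
vaddr = 198 = 0b11000110
  top 3 bits -> l1_idx = 6
  next 2 bits -> l2_idx = 0
  bottom 3 bits -> offset = 6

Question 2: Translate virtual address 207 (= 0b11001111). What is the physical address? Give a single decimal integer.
Answer: 519

Derivation:
vaddr = 207 = 0b11001111
Split: l1_idx=6, l2_idx=1, offset=7
L1[6] = 2
L2[2][1] = 64
paddr = 64 * 8 + 7 = 519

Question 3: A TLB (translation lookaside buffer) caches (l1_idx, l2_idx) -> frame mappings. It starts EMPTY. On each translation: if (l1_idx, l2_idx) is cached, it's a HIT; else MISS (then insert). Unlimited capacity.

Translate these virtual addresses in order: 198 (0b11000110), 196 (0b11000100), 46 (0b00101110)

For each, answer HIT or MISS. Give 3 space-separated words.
Answer: MISS HIT MISS

Derivation:
vaddr=198: (6,0) not in TLB -> MISS, insert
vaddr=196: (6,0) in TLB -> HIT
vaddr=46: (1,1) not in TLB -> MISS, insert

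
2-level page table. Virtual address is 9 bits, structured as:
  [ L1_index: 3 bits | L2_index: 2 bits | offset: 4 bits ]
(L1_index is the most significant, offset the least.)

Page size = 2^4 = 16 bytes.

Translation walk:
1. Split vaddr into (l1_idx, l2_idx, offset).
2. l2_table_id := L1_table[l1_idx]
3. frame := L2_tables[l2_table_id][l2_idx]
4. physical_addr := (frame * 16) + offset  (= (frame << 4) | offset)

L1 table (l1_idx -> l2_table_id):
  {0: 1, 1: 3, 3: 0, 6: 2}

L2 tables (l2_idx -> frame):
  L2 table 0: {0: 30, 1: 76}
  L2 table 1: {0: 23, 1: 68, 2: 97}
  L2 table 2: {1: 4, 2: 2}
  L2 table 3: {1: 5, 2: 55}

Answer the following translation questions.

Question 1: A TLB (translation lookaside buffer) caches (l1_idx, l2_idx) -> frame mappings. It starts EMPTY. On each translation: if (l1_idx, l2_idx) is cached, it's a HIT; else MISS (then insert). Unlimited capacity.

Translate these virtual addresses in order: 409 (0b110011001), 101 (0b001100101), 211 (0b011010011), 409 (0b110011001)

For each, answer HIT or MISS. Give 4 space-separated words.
vaddr=409: (6,1) not in TLB -> MISS, insert
vaddr=101: (1,2) not in TLB -> MISS, insert
vaddr=211: (3,1) not in TLB -> MISS, insert
vaddr=409: (6,1) in TLB -> HIT

Answer: MISS MISS MISS HIT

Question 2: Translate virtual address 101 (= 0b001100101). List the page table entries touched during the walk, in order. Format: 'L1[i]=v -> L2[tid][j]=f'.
Answer: L1[1]=3 -> L2[3][2]=55

Derivation:
vaddr = 101 = 0b001100101
Split: l1_idx=1, l2_idx=2, offset=5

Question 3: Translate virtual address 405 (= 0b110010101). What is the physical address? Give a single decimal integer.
vaddr = 405 = 0b110010101
Split: l1_idx=6, l2_idx=1, offset=5
L1[6] = 2
L2[2][1] = 4
paddr = 4 * 16 + 5 = 69

Answer: 69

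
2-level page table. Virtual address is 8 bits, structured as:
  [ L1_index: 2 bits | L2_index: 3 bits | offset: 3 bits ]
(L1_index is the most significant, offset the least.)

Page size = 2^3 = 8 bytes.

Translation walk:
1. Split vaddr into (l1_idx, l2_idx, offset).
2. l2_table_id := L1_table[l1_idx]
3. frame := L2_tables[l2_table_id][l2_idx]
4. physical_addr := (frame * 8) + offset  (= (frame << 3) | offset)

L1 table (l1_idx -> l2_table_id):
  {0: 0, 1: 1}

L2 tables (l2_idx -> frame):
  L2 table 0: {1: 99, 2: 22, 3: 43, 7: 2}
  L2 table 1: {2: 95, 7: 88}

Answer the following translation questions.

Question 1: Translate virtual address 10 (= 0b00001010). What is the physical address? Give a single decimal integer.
vaddr = 10 = 0b00001010
Split: l1_idx=0, l2_idx=1, offset=2
L1[0] = 0
L2[0][1] = 99
paddr = 99 * 8 + 2 = 794

Answer: 794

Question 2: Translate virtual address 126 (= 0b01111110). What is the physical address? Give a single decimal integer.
Answer: 710

Derivation:
vaddr = 126 = 0b01111110
Split: l1_idx=1, l2_idx=7, offset=6
L1[1] = 1
L2[1][7] = 88
paddr = 88 * 8 + 6 = 710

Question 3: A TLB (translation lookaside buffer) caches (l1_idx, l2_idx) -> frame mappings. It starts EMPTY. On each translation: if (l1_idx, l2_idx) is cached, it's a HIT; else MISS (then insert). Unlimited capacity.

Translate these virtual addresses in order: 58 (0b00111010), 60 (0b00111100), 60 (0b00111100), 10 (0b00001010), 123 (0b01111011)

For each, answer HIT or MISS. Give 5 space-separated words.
vaddr=58: (0,7) not in TLB -> MISS, insert
vaddr=60: (0,7) in TLB -> HIT
vaddr=60: (0,7) in TLB -> HIT
vaddr=10: (0,1) not in TLB -> MISS, insert
vaddr=123: (1,7) not in TLB -> MISS, insert

Answer: MISS HIT HIT MISS MISS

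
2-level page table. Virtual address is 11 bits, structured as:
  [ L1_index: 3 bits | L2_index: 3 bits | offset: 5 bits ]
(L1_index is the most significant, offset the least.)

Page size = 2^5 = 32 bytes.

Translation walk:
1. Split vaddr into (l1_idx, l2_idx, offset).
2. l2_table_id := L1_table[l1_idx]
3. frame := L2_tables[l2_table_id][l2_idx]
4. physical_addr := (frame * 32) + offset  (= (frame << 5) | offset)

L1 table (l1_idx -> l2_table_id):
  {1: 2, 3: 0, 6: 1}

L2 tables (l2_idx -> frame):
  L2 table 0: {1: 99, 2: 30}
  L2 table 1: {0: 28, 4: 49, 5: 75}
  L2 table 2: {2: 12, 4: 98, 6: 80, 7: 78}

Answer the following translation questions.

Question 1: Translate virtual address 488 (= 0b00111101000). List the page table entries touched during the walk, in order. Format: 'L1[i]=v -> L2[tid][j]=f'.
Answer: L1[1]=2 -> L2[2][7]=78

Derivation:
vaddr = 488 = 0b00111101000
Split: l1_idx=1, l2_idx=7, offset=8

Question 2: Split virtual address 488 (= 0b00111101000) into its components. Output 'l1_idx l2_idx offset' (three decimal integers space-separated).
Answer: 1 7 8

Derivation:
vaddr = 488 = 0b00111101000
  top 3 bits -> l1_idx = 1
  next 3 bits -> l2_idx = 7
  bottom 5 bits -> offset = 8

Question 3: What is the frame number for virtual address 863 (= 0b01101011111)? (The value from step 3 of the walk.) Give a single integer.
Answer: 30

Derivation:
vaddr = 863: l1_idx=3, l2_idx=2
L1[3] = 0; L2[0][2] = 30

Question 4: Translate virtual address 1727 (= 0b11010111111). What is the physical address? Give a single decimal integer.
Answer: 2431

Derivation:
vaddr = 1727 = 0b11010111111
Split: l1_idx=6, l2_idx=5, offset=31
L1[6] = 1
L2[1][5] = 75
paddr = 75 * 32 + 31 = 2431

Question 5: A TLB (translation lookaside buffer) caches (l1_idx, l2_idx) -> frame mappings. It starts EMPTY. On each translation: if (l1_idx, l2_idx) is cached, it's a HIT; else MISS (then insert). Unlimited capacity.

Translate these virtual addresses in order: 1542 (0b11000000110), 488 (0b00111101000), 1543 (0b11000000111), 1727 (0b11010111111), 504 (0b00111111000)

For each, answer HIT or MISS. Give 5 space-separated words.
vaddr=1542: (6,0) not in TLB -> MISS, insert
vaddr=488: (1,7) not in TLB -> MISS, insert
vaddr=1543: (6,0) in TLB -> HIT
vaddr=1727: (6,5) not in TLB -> MISS, insert
vaddr=504: (1,7) in TLB -> HIT

Answer: MISS MISS HIT MISS HIT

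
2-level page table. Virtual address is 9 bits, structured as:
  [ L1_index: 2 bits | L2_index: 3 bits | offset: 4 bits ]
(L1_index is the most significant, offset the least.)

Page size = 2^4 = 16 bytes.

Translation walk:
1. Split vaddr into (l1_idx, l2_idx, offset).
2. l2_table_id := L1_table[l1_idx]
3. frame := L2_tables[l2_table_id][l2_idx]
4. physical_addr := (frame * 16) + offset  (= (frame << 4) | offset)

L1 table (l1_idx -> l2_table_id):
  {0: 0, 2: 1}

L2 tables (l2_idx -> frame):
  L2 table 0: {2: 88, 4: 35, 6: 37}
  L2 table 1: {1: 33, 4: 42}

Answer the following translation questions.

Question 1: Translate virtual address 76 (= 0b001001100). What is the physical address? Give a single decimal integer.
vaddr = 76 = 0b001001100
Split: l1_idx=0, l2_idx=4, offset=12
L1[0] = 0
L2[0][4] = 35
paddr = 35 * 16 + 12 = 572

Answer: 572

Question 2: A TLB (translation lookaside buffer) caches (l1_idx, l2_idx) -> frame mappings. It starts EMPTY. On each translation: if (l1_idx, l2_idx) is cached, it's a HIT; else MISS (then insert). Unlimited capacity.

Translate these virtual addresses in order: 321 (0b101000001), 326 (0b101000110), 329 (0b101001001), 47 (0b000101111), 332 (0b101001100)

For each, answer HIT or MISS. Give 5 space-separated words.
Answer: MISS HIT HIT MISS HIT

Derivation:
vaddr=321: (2,4) not in TLB -> MISS, insert
vaddr=326: (2,4) in TLB -> HIT
vaddr=329: (2,4) in TLB -> HIT
vaddr=47: (0,2) not in TLB -> MISS, insert
vaddr=332: (2,4) in TLB -> HIT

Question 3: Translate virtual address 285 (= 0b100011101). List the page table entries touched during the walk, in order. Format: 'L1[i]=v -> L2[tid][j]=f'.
Answer: L1[2]=1 -> L2[1][1]=33

Derivation:
vaddr = 285 = 0b100011101
Split: l1_idx=2, l2_idx=1, offset=13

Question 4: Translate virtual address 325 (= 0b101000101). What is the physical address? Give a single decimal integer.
vaddr = 325 = 0b101000101
Split: l1_idx=2, l2_idx=4, offset=5
L1[2] = 1
L2[1][4] = 42
paddr = 42 * 16 + 5 = 677

Answer: 677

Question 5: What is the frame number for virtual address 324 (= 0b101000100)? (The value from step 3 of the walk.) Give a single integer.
vaddr = 324: l1_idx=2, l2_idx=4
L1[2] = 1; L2[1][4] = 42

Answer: 42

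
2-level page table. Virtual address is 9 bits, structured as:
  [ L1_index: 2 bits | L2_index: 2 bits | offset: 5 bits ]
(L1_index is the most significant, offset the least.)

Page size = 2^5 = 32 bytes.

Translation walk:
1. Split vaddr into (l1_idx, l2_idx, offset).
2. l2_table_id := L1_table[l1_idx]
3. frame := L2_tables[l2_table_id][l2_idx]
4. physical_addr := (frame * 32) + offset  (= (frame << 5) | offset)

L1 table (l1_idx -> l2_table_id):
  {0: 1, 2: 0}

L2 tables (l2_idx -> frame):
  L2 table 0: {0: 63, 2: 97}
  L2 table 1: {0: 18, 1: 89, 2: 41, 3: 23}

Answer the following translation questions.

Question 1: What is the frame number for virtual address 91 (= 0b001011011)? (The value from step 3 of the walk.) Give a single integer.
Answer: 41

Derivation:
vaddr = 91: l1_idx=0, l2_idx=2
L1[0] = 1; L2[1][2] = 41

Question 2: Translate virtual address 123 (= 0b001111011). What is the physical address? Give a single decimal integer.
Answer: 763

Derivation:
vaddr = 123 = 0b001111011
Split: l1_idx=0, l2_idx=3, offset=27
L1[0] = 1
L2[1][3] = 23
paddr = 23 * 32 + 27 = 763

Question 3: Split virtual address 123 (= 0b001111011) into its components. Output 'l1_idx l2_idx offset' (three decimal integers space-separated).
vaddr = 123 = 0b001111011
  top 2 bits -> l1_idx = 0
  next 2 bits -> l2_idx = 3
  bottom 5 bits -> offset = 27

Answer: 0 3 27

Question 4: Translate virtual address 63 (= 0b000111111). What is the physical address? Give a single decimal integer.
Answer: 2879

Derivation:
vaddr = 63 = 0b000111111
Split: l1_idx=0, l2_idx=1, offset=31
L1[0] = 1
L2[1][1] = 89
paddr = 89 * 32 + 31 = 2879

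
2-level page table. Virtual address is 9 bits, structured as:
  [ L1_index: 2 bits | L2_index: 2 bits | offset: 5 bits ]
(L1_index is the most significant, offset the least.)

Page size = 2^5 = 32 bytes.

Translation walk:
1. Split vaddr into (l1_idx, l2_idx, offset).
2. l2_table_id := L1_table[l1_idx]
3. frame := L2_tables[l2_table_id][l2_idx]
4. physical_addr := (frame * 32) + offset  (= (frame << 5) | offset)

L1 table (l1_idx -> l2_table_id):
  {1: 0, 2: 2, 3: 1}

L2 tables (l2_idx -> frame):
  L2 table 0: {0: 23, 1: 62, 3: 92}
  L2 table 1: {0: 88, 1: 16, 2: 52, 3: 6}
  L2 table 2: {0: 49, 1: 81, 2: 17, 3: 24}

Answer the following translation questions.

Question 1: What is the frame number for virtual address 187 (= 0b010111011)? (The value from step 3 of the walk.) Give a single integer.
Answer: 62

Derivation:
vaddr = 187: l1_idx=1, l2_idx=1
L1[1] = 0; L2[0][1] = 62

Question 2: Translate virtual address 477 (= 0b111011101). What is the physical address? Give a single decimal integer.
vaddr = 477 = 0b111011101
Split: l1_idx=3, l2_idx=2, offset=29
L1[3] = 1
L2[1][2] = 52
paddr = 52 * 32 + 29 = 1693

Answer: 1693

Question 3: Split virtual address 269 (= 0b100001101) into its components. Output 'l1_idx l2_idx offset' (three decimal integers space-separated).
vaddr = 269 = 0b100001101
  top 2 bits -> l1_idx = 2
  next 2 bits -> l2_idx = 0
  bottom 5 bits -> offset = 13

Answer: 2 0 13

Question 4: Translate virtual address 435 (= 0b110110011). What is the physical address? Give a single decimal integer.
Answer: 531

Derivation:
vaddr = 435 = 0b110110011
Split: l1_idx=3, l2_idx=1, offset=19
L1[3] = 1
L2[1][1] = 16
paddr = 16 * 32 + 19 = 531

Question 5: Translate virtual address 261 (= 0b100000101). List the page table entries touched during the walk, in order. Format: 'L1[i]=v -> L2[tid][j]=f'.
vaddr = 261 = 0b100000101
Split: l1_idx=2, l2_idx=0, offset=5

Answer: L1[2]=2 -> L2[2][0]=49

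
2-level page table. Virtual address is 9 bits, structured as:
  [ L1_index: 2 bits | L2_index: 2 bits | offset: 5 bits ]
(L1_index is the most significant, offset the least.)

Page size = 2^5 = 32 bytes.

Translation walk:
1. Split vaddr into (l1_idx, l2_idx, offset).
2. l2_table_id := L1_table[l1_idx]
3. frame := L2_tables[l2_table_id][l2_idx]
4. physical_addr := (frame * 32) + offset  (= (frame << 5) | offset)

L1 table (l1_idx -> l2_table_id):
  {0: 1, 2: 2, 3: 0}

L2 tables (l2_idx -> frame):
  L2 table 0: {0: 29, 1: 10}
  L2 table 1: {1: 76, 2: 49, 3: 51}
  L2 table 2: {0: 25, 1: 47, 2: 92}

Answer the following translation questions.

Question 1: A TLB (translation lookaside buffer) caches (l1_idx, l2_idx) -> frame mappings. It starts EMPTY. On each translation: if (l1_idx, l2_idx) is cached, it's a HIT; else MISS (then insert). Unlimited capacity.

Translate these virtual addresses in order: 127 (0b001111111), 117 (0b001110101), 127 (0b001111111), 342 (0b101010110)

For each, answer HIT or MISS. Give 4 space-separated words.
vaddr=127: (0,3) not in TLB -> MISS, insert
vaddr=117: (0,3) in TLB -> HIT
vaddr=127: (0,3) in TLB -> HIT
vaddr=342: (2,2) not in TLB -> MISS, insert

Answer: MISS HIT HIT MISS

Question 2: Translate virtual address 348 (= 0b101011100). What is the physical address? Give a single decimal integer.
Answer: 2972

Derivation:
vaddr = 348 = 0b101011100
Split: l1_idx=2, l2_idx=2, offset=28
L1[2] = 2
L2[2][2] = 92
paddr = 92 * 32 + 28 = 2972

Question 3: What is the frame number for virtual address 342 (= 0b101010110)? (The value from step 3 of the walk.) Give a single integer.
Answer: 92

Derivation:
vaddr = 342: l1_idx=2, l2_idx=2
L1[2] = 2; L2[2][2] = 92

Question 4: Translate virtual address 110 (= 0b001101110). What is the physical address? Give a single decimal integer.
vaddr = 110 = 0b001101110
Split: l1_idx=0, l2_idx=3, offset=14
L1[0] = 1
L2[1][3] = 51
paddr = 51 * 32 + 14 = 1646

Answer: 1646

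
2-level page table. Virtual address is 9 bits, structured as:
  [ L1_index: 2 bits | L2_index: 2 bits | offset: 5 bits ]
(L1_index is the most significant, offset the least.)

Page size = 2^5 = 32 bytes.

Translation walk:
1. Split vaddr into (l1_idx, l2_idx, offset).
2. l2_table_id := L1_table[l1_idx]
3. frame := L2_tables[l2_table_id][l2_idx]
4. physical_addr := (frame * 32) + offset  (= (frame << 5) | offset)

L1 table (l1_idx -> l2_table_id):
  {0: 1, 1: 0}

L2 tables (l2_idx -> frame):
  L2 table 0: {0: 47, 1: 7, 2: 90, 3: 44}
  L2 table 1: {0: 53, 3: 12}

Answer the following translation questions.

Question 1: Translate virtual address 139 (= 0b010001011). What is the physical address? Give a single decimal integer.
Answer: 1515

Derivation:
vaddr = 139 = 0b010001011
Split: l1_idx=1, l2_idx=0, offset=11
L1[1] = 0
L2[0][0] = 47
paddr = 47 * 32 + 11 = 1515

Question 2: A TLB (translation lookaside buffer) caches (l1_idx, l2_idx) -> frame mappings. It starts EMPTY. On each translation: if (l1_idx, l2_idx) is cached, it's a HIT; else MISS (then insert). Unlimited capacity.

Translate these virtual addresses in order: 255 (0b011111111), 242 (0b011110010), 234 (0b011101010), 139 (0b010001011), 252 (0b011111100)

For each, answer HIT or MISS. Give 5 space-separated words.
Answer: MISS HIT HIT MISS HIT

Derivation:
vaddr=255: (1,3) not in TLB -> MISS, insert
vaddr=242: (1,3) in TLB -> HIT
vaddr=234: (1,3) in TLB -> HIT
vaddr=139: (1,0) not in TLB -> MISS, insert
vaddr=252: (1,3) in TLB -> HIT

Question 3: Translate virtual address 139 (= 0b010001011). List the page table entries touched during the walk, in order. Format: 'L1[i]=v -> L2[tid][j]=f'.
vaddr = 139 = 0b010001011
Split: l1_idx=1, l2_idx=0, offset=11

Answer: L1[1]=0 -> L2[0][0]=47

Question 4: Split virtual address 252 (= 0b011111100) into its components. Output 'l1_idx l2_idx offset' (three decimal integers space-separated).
Answer: 1 3 28

Derivation:
vaddr = 252 = 0b011111100
  top 2 bits -> l1_idx = 1
  next 2 bits -> l2_idx = 3
  bottom 5 bits -> offset = 28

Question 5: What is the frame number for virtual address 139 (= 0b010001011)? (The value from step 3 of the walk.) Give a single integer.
vaddr = 139: l1_idx=1, l2_idx=0
L1[1] = 0; L2[0][0] = 47

Answer: 47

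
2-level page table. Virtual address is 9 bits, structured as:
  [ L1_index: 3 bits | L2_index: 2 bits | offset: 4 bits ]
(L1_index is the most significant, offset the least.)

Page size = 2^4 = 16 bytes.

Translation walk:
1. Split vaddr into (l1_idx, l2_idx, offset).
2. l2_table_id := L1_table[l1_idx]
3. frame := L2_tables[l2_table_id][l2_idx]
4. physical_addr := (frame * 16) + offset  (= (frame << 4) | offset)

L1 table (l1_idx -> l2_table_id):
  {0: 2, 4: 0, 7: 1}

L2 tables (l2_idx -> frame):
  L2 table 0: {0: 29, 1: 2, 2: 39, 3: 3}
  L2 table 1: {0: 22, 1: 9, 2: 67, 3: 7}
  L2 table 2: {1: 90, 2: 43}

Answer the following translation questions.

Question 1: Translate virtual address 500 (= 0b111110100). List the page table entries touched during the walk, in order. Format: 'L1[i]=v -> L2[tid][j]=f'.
vaddr = 500 = 0b111110100
Split: l1_idx=7, l2_idx=3, offset=4

Answer: L1[7]=1 -> L2[1][3]=7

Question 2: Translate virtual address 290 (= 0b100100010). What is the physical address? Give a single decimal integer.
Answer: 626

Derivation:
vaddr = 290 = 0b100100010
Split: l1_idx=4, l2_idx=2, offset=2
L1[4] = 0
L2[0][2] = 39
paddr = 39 * 16 + 2 = 626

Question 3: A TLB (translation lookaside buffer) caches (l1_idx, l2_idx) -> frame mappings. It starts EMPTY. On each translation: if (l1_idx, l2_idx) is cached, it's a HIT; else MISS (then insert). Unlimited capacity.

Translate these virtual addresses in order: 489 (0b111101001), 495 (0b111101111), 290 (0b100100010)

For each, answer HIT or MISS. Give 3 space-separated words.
vaddr=489: (7,2) not in TLB -> MISS, insert
vaddr=495: (7,2) in TLB -> HIT
vaddr=290: (4,2) not in TLB -> MISS, insert

Answer: MISS HIT MISS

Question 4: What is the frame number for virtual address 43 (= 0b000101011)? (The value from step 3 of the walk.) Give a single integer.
Answer: 43

Derivation:
vaddr = 43: l1_idx=0, l2_idx=2
L1[0] = 2; L2[2][2] = 43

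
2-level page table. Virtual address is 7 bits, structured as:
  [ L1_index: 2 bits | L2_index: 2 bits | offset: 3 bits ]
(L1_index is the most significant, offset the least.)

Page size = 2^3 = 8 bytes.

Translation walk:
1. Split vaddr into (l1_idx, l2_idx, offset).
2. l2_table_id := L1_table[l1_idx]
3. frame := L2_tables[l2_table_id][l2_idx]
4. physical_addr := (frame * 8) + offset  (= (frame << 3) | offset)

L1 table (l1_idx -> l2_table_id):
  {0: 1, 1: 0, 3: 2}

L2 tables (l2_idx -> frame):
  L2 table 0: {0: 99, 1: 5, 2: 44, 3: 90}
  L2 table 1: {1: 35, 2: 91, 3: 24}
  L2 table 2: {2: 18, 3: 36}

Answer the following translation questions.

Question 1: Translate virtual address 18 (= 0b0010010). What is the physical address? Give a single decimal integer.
Answer: 730

Derivation:
vaddr = 18 = 0b0010010
Split: l1_idx=0, l2_idx=2, offset=2
L1[0] = 1
L2[1][2] = 91
paddr = 91 * 8 + 2 = 730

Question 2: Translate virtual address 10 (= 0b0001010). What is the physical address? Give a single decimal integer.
Answer: 282

Derivation:
vaddr = 10 = 0b0001010
Split: l1_idx=0, l2_idx=1, offset=2
L1[0] = 1
L2[1][1] = 35
paddr = 35 * 8 + 2 = 282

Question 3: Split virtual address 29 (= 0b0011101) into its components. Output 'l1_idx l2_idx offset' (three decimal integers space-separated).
vaddr = 29 = 0b0011101
  top 2 bits -> l1_idx = 0
  next 2 bits -> l2_idx = 3
  bottom 3 bits -> offset = 5

Answer: 0 3 5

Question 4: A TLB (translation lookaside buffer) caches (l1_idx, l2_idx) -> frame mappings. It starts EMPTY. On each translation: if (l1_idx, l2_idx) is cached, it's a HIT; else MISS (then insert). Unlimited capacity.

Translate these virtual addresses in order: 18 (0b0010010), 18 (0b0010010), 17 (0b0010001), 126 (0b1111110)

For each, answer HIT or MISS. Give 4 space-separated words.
vaddr=18: (0,2) not in TLB -> MISS, insert
vaddr=18: (0,2) in TLB -> HIT
vaddr=17: (0,2) in TLB -> HIT
vaddr=126: (3,3) not in TLB -> MISS, insert

Answer: MISS HIT HIT MISS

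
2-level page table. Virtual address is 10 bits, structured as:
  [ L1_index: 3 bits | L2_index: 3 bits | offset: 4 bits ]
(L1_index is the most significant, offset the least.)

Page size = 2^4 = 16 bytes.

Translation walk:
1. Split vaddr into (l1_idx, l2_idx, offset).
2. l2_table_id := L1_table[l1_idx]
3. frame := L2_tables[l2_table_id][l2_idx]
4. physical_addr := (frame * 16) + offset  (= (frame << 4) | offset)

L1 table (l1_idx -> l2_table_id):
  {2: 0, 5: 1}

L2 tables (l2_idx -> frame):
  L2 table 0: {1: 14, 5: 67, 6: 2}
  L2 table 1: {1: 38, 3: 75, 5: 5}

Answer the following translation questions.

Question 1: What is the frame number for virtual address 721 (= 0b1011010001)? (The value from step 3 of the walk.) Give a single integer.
Answer: 5

Derivation:
vaddr = 721: l1_idx=5, l2_idx=5
L1[5] = 1; L2[1][5] = 5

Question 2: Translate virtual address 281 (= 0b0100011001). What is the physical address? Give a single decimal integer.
vaddr = 281 = 0b0100011001
Split: l1_idx=2, l2_idx=1, offset=9
L1[2] = 0
L2[0][1] = 14
paddr = 14 * 16 + 9 = 233

Answer: 233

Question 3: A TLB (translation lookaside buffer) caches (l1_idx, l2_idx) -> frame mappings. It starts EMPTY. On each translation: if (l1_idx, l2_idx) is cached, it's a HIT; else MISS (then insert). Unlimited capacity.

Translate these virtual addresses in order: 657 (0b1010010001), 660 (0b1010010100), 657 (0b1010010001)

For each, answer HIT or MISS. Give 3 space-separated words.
Answer: MISS HIT HIT

Derivation:
vaddr=657: (5,1) not in TLB -> MISS, insert
vaddr=660: (5,1) in TLB -> HIT
vaddr=657: (5,1) in TLB -> HIT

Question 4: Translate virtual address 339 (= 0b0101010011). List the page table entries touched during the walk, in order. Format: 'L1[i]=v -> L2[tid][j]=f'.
Answer: L1[2]=0 -> L2[0][5]=67

Derivation:
vaddr = 339 = 0b0101010011
Split: l1_idx=2, l2_idx=5, offset=3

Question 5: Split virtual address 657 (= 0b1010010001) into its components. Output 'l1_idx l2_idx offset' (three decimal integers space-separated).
Answer: 5 1 1

Derivation:
vaddr = 657 = 0b1010010001
  top 3 bits -> l1_idx = 5
  next 3 bits -> l2_idx = 1
  bottom 4 bits -> offset = 1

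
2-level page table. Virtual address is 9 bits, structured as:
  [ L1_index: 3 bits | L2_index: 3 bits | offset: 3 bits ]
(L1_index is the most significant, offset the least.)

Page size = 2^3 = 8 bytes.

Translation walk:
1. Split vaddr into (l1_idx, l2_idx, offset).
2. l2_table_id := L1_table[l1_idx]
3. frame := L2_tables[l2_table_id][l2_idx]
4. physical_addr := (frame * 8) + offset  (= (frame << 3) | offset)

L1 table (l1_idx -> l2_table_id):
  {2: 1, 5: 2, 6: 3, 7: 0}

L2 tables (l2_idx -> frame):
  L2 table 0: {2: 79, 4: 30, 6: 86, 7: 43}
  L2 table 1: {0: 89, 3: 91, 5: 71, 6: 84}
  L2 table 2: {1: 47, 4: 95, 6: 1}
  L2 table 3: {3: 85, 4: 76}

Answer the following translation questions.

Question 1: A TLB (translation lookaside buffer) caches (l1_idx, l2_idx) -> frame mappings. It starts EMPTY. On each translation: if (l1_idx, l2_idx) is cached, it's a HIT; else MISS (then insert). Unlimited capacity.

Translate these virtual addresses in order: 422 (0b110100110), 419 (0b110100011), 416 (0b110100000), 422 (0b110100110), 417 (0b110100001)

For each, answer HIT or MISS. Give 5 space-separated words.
Answer: MISS HIT HIT HIT HIT

Derivation:
vaddr=422: (6,4) not in TLB -> MISS, insert
vaddr=419: (6,4) in TLB -> HIT
vaddr=416: (6,4) in TLB -> HIT
vaddr=422: (6,4) in TLB -> HIT
vaddr=417: (6,4) in TLB -> HIT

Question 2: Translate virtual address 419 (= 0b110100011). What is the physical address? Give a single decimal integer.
Answer: 611

Derivation:
vaddr = 419 = 0b110100011
Split: l1_idx=6, l2_idx=4, offset=3
L1[6] = 3
L2[3][4] = 76
paddr = 76 * 8 + 3 = 611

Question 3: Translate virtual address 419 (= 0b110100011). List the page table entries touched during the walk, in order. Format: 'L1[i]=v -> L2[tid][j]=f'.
Answer: L1[6]=3 -> L2[3][4]=76

Derivation:
vaddr = 419 = 0b110100011
Split: l1_idx=6, l2_idx=4, offset=3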